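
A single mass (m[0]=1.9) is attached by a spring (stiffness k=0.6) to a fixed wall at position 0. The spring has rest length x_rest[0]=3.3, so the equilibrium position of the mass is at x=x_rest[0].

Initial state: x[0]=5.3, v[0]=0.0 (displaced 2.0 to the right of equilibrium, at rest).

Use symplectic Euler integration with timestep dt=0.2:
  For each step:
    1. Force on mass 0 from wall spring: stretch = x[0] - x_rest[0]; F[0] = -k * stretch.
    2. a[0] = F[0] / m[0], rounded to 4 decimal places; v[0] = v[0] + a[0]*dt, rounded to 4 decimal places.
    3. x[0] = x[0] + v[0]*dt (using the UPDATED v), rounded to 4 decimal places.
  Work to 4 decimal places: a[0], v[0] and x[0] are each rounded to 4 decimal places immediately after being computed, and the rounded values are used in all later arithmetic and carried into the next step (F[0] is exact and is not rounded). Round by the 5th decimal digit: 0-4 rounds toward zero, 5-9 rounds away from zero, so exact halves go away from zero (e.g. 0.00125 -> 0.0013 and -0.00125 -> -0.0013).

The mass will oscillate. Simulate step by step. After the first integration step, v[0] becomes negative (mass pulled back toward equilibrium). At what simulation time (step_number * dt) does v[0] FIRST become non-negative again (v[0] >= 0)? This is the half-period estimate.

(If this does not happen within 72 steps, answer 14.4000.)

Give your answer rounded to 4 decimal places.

Step 0: x=[5.3000] v=[0.0000]
Step 1: x=[5.2747] v=[-0.1263]
Step 2: x=[5.2245] v=[-0.2510]
Step 3: x=[5.1500] v=[-0.3725]
Step 4: x=[5.0521] v=[-0.4893]
Step 5: x=[4.9321] v=[-0.6000]
Step 6: x=[4.7915] v=[-0.7031]
Step 7: x=[4.6320] v=[-0.7973]
Step 8: x=[4.4557] v=[-0.8814]
Step 9: x=[4.2648] v=[-0.9544]
Step 10: x=[4.0617] v=[-1.0153]
Step 11: x=[3.8490] v=[-1.0634]
Step 12: x=[3.6294] v=[-1.0981]
Step 13: x=[3.4056] v=[-1.1189]
Step 14: x=[3.1805] v=[-1.1256]
Step 15: x=[2.9569] v=[-1.1181]
Step 16: x=[2.7376] v=[-1.0964]
Step 17: x=[2.5254] v=[-1.0609]
Step 18: x=[2.3230] v=[-1.0120]
Step 19: x=[2.1329] v=[-0.9503]
Step 20: x=[1.9576] v=[-0.8766]
Step 21: x=[1.7992] v=[-0.7918]
Step 22: x=[1.6598] v=[-0.6970]
Step 23: x=[1.5411] v=[-0.5934]
Step 24: x=[1.4446] v=[-0.4823]
Step 25: x=[1.3716] v=[-0.3651]
Step 26: x=[1.3229] v=[-0.2433]
Step 27: x=[1.2992] v=[-0.1184]
Step 28: x=[1.3008] v=[0.0080]
First v>=0 after going negative at step 28, time=5.6000

Answer: 5.6000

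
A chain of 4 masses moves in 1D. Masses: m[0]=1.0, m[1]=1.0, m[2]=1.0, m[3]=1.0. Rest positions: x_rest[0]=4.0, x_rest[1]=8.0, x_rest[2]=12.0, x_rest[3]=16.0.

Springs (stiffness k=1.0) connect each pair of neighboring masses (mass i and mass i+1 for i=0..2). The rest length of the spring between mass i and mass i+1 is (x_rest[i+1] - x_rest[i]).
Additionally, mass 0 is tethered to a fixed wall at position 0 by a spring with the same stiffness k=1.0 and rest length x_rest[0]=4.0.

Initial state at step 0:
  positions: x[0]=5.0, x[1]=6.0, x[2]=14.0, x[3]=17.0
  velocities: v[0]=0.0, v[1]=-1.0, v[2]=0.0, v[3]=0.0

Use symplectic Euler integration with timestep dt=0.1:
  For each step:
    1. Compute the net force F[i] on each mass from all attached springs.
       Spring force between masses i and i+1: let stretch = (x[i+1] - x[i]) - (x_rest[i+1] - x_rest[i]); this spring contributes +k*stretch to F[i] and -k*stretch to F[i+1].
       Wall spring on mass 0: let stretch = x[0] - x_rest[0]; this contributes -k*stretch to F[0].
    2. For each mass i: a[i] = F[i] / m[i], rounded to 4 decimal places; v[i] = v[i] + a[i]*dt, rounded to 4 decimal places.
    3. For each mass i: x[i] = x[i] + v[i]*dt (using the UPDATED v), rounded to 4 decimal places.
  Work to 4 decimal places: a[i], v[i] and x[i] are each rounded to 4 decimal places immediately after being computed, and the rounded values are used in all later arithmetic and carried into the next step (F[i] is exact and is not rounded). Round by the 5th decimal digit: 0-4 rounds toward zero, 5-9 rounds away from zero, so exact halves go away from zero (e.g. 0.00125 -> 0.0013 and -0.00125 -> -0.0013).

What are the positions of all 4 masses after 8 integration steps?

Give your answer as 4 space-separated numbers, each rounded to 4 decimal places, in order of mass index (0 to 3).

Step 0: x=[5.0000 6.0000 14.0000 17.0000] v=[0.0000 -1.0000 0.0000 0.0000]
Step 1: x=[4.9600 5.9700 13.9500 17.0100] v=[-0.4000 -0.3000 -0.5000 0.1000]
Step 2: x=[4.8805 6.0097 13.8508 17.0294] v=[-0.7950 0.3970 -0.9920 0.1940]
Step 3: x=[4.7635 6.1165 13.7050 17.0570] v=[-1.1701 1.0682 -1.4583 0.2761]
Step 4: x=[4.6124 6.2857 13.5168 17.0911] v=[-1.5112 1.6918 -1.8820 0.3409]
Step 5: x=[4.4319 6.5105 13.2920 17.1295] v=[-1.8051 2.2476 -2.2477 0.3835]
Step 6: x=[4.2279 6.7823 13.0378 17.1695] v=[-2.0404 2.7179 -2.5421 0.3998]
Step 7: x=[4.0071 7.0911 12.7624 17.2082] v=[-2.2078 3.0880 -2.7545 0.3866]
Step 8: x=[3.7771 7.4258 12.4747 17.2424] v=[-2.3001 3.3467 -2.8771 0.3420]

Answer: 3.7771 7.4258 12.4747 17.2424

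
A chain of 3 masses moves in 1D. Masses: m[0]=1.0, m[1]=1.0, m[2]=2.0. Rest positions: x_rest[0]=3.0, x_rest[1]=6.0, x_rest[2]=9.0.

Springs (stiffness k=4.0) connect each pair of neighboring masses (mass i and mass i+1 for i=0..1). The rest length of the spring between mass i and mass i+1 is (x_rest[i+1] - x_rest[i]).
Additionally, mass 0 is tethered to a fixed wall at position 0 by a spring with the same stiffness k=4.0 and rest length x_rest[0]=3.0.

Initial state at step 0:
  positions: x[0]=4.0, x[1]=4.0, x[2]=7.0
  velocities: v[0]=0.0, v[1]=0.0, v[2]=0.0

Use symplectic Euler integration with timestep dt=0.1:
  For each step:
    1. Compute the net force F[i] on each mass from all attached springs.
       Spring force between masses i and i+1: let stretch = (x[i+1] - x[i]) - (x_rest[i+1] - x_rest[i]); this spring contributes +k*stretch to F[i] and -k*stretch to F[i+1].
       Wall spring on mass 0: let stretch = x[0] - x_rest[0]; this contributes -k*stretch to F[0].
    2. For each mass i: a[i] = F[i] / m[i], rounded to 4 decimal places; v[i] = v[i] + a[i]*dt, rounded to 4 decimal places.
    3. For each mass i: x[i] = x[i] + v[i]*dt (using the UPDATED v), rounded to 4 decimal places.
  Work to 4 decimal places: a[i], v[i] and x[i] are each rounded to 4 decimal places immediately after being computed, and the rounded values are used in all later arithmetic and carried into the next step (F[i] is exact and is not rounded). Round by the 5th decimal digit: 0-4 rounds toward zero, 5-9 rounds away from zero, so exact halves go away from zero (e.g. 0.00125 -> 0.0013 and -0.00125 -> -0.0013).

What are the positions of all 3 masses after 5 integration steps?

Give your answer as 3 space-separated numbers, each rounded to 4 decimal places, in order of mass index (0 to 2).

Step 0: x=[4.0000 4.0000 7.0000] v=[0.0000 0.0000 0.0000]
Step 1: x=[3.8400 4.1200 7.0000] v=[-1.6000 1.2000 0.0000]
Step 2: x=[3.5376 4.3440 7.0024] v=[-3.0240 2.2400 0.0240]
Step 3: x=[3.1260 4.6421 7.0116] v=[-4.1165 2.9808 0.0923]
Step 4: x=[2.6500 4.9743 7.0334] v=[-4.7605 3.3222 0.2184]
Step 5: x=[2.1609 5.2959 7.0741] v=[-4.8908 3.2161 0.4066]

Answer: 2.1609 5.2959 7.0741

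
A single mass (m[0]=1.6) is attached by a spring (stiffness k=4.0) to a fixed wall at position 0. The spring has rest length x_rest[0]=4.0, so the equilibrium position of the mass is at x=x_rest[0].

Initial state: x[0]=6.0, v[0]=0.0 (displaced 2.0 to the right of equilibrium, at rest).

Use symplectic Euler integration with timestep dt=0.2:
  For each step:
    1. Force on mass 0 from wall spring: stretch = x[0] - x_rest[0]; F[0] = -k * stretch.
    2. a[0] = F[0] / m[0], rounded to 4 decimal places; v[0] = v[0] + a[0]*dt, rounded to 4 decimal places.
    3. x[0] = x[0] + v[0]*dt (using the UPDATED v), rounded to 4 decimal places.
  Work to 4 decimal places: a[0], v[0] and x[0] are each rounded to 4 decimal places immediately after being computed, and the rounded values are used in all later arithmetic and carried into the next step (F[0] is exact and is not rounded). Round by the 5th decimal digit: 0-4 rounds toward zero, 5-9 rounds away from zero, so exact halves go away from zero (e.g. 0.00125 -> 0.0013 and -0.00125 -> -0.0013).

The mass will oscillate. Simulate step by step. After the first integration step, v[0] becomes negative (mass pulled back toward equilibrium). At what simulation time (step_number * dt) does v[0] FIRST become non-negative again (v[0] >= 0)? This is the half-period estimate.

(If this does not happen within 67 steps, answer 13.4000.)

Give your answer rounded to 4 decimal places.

Answer: 2.0000

Derivation:
Step 0: x=[6.0000] v=[0.0000]
Step 1: x=[5.8000] v=[-1.0000]
Step 2: x=[5.4200] v=[-1.9000]
Step 3: x=[4.8980] v=[-2.6100]
Step 4: x=[4.2862] v=[-3.0590]
Step 5: x=[3.6458] v=[-3.2021]
Step 6: x=[3.0408] v=[-3.0250]
Step 7: x=[2.5317] v=[-2.5454]
Step 8: x=[2.1695] v=[-1.8112]
Step 9: x=[1.9903] v=[-0.8959]
Step 10: x=[2.0121] v=[0.1090]
First v>=0 after going negative at step 10, time=2.0000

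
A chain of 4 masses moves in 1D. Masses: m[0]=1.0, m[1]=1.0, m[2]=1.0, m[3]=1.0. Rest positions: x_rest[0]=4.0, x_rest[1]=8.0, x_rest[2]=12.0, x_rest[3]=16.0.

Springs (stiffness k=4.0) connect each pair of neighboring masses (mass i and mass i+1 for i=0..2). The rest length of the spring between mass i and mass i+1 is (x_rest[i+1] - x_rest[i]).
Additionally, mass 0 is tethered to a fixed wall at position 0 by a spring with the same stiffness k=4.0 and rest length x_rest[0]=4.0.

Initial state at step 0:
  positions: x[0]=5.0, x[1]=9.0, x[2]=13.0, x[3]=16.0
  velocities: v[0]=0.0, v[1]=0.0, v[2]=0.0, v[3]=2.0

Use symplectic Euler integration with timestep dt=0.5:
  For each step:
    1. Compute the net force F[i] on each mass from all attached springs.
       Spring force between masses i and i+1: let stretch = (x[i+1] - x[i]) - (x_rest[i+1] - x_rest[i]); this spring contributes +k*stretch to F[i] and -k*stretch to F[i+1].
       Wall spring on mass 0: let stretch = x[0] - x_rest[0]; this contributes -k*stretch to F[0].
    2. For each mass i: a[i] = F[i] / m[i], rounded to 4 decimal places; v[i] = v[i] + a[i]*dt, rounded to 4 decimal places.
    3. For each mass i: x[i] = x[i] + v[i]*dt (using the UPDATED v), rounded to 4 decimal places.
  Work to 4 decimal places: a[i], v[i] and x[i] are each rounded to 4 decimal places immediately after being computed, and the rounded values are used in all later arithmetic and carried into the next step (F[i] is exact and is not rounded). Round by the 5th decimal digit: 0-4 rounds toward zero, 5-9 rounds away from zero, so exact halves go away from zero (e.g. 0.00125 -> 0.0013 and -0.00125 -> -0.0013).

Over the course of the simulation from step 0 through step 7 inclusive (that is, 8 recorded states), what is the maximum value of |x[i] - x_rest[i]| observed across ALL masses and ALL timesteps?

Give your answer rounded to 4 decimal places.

Step 0: x=[5.0000 9.0000 13.0000 16.0000] v=[0.0000 0.0000 0.0000 2.0000]
Step 1: x=[4.0000 9.0000 12.0000 18.0000] v=[-2.0000 0.0000 -2.0000 4.0000]
Step 2: x=[4.0000 7.0000 14.0000 18.0000] v=[0.0000 -4.0000 4.0000 0.0000]
Step 3: x=[3.0000 9.0000 13.0000 18.0000] v=[-2.0000 4.0000 -2.0000 0.0000]
Step 4: x=[5.0000 9.0000 13.0000 17.0000] v=[4.0000 0.0000 0.0000 -2.0000]
Step 5: x=[6.0000 9.0000 13.0000 16.0000] v=[2.0000 0.0000 0.0000 -2.0000]
Step 6: x=[4.0000 10.0000 12.0000 16.0000] v=[-4.0000 2.0000 -2.0000 0.0000]
Step 7: x=[4.0000 7.0000 13.0000 16.0000] v=[0.0000 -6.0000 2.0000 0.0000]
Max displacement = 2.0000

Answer: 2.0000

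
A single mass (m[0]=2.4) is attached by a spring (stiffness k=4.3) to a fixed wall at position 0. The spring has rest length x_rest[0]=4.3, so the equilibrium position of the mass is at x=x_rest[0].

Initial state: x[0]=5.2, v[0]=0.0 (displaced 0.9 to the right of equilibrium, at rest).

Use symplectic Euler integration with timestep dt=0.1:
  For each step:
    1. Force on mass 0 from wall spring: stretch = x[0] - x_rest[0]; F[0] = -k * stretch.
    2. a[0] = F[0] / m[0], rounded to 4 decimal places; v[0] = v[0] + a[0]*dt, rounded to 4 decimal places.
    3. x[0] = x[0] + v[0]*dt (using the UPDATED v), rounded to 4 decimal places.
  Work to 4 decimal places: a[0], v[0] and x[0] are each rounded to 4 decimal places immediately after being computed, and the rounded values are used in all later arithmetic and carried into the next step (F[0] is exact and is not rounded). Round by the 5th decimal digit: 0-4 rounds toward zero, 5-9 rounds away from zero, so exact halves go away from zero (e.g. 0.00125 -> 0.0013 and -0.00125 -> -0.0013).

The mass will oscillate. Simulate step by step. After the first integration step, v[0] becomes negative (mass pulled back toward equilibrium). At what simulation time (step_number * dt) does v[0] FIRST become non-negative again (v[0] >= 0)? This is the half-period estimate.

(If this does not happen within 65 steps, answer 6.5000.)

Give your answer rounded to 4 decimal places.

Answer: 2.4000

Derivation:
Step 0: x=[5.2000] v=[0.0000]
Step 1: x=[5.1839] v=[-0.1613]
Step 2: x=[5.1519] v=[-0.3197]
Step 3: x=[5.1047] v=[-0.4723]
Step 4: x=[5.0431] v=[-0.6165]
Step 5: x=[4.9681] v=[-0.7496]
Step 6: x=[4.8812] v=[-0.8693]
Step 7: x=[4.7839] v=[-0.9734]
Step 8: x=[4.6779] v=[-1.0601]
Step 9: x=[4.5651] v=[-1.1278]
Step 10: x=[4.4476] v=[-1.1753]
Step 11: x=[4.3274] v=[-1.2018]
Step 12: x=[4.2067] v=[-1.2067]
Step 13: x=[4.0877] v=[-1.1900]
Step 14: x=[3.9725] v=[-1.1520]
Step 15: x=[3.8632] v=[-1.0933]
Step 16: x=[3.7617] v=[-1.0150]
Step 17: x=[3.6698] v=[-0.9186]
Step 18: x=[3.5892] v=[-0.8057]
Step 19: x=[3.5214] v=[-0.6784]
Step 20: x=[3.4675] v=[-0.5389]
Step 21: x=[3.4285] v=[-0.3897]
Step 22: x=[3.4051] v=[-0.2336]
Step 23: x=[3.3978] v=[-0.0733]
Step 24: x=[3.4066] v=[0.0883]
First v>=0 after going negative at step 24, time=2.4000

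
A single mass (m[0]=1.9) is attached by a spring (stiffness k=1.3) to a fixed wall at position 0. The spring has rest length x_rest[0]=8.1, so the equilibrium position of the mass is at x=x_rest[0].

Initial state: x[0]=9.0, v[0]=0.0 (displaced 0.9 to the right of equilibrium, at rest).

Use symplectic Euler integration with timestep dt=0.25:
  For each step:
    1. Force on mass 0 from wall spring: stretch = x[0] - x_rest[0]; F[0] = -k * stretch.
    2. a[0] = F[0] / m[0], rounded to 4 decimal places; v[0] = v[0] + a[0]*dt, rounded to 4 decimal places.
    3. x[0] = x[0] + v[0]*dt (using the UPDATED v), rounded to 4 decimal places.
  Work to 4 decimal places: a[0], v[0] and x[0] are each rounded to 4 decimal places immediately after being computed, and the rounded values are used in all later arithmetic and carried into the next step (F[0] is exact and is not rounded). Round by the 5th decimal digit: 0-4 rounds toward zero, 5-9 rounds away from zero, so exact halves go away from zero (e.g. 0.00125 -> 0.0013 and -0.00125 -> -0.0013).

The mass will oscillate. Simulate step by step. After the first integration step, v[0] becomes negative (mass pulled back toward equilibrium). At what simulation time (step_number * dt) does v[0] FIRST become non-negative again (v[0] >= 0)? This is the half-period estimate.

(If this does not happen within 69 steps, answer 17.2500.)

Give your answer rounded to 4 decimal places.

Step 0: x=[9.0000] v=[0.0000]
Step 1: x=[8.9615] v=[-0.1540]
Step 2: x=[8.8862] v=[-0.3014]
Step 3: x=[8.7772] v=[-0.4359]
Step 4: x=[8.6393] v=[-0.5517]
Step 5: x=[8.4783] v=[-0.6440]
Step 6: x=[8.3011] v=[-0.7087]
Step 7: x=[8.1153] v=[-0.7431]
Step 8: x=[7.9289] v=[-0.7457]
Step 9: x=[7.7498] v=[-0.7164]
Step 10: x=[7.5857] v=[-0.6565]
Step 11: x=[7.4436] v=[-0.5685]
Step 12: x=[7.3296] v=[-0.4562]
Step 13: x=[7.2485] v=[-0.3244]
Step 14: x=[7.2038] v=[-0.1788]
Step 15: x=[7.1974] v=[-0.0255]
Step 16: x=[7.2296] v=[0.1289]
First v>=0 after going negative at step 16, time=4.0000

Answer: 4.0000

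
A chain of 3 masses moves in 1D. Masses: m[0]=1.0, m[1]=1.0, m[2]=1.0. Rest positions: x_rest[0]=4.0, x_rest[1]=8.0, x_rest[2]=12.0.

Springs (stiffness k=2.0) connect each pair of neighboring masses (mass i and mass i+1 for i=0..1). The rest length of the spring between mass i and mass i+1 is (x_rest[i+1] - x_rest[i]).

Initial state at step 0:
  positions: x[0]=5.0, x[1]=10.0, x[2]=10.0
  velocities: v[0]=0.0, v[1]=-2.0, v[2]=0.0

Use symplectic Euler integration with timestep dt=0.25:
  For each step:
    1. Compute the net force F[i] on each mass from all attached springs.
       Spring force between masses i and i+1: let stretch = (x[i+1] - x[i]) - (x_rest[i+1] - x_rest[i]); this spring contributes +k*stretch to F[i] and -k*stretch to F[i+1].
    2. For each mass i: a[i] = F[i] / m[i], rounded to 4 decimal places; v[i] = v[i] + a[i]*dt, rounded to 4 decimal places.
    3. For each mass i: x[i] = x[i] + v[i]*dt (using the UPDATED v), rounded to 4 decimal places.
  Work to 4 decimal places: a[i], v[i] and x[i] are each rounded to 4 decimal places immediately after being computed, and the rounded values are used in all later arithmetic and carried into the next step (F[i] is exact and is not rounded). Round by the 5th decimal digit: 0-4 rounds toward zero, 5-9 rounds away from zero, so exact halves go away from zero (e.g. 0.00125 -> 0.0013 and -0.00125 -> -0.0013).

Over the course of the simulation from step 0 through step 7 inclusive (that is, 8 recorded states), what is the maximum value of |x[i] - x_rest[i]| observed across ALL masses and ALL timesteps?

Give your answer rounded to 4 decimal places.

Step 0: x=[5.0000 10.0000 10.0000] v=[0.0000 -2.0000 0.0000]
Step 1: x=[5.1250 8.8750 10.5000] v=[0.5000 -4.5000 2.0000]
Step 2: x=[5.2188 7.4844 11.2969] v=[0.3750 -5.5625 3.1875]
Step 3: x=[5.0958 6.2871 12.1172] v=[-0.4922 -4.7891 3.2813]
Step 4: x=[4.6217 5.6697 12.7088] v=[-1.8966 -2.4697 2.3663]
Step 5: x=[3.7786 5.8012 12.9205] v=[-3.3726 0.5259 0.8468]
Step 6: x=[2.6883 6.5698 12.7423] v=[-4.3613 3.0743 -0.7129]
Step 7: x=[1.5832 7.6248 12.2925] v=[-4.4206 4.2198 -1.7992]
Max displacement = 2.4168

Answer: 2.4168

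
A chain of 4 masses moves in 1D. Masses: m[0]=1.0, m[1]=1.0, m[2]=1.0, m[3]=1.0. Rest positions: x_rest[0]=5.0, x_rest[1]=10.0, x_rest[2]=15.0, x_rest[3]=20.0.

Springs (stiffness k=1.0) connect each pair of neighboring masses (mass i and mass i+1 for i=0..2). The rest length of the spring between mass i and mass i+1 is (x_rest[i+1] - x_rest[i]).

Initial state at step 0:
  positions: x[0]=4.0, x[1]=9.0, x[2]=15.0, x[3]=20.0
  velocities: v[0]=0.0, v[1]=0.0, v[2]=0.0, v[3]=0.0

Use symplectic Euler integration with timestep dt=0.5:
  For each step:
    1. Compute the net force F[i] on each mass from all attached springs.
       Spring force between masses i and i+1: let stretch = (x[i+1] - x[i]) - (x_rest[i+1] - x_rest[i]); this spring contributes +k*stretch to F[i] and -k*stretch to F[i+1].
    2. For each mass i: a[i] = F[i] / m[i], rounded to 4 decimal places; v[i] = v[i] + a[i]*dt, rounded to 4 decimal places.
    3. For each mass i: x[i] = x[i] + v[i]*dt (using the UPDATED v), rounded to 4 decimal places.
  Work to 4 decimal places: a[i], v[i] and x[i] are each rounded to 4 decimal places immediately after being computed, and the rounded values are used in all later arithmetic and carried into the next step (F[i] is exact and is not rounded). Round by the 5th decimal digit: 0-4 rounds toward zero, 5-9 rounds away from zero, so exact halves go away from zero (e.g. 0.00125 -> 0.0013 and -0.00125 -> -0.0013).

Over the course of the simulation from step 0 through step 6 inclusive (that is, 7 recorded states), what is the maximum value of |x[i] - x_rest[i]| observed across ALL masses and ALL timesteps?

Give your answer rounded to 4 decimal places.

Step 0: x=[4.0000 9.0000 15.0000 20.0000] v=[0.0000 0.0000 0.0000 0.0000]
Step 1: x=[4.0000 9.2500 14.7500 20.0000] v=[0.0000 0.5000 -0.5000 0.0000]
Step 2: x=[4.0625 9.5625 14.4375 19.9375] v=[0.1250 0.6250 -0.6250 -0.1250]
Step 3: x=[4.2500 9.7188 14.2813 19.7500] v=[0.3750 0.3125 -0.3125 -0.3750]
Step 4: x=[4.5547 9.6485 14.3516 19.4453] v=[0.6094 -0.1407 0.1406 -0.6094]
Step 5: x=[4.8829 9.4805 14.5196 19.1172] v=[0.6563 -0.3361 0.3359 -0.6563]
Step 6: x=[5.1105 9.4228 14.5772 18.8897] v=[0.4551 -0.1154 0.1152 -0.4551]
Max displacement = 1.1103

Answer: 1.1103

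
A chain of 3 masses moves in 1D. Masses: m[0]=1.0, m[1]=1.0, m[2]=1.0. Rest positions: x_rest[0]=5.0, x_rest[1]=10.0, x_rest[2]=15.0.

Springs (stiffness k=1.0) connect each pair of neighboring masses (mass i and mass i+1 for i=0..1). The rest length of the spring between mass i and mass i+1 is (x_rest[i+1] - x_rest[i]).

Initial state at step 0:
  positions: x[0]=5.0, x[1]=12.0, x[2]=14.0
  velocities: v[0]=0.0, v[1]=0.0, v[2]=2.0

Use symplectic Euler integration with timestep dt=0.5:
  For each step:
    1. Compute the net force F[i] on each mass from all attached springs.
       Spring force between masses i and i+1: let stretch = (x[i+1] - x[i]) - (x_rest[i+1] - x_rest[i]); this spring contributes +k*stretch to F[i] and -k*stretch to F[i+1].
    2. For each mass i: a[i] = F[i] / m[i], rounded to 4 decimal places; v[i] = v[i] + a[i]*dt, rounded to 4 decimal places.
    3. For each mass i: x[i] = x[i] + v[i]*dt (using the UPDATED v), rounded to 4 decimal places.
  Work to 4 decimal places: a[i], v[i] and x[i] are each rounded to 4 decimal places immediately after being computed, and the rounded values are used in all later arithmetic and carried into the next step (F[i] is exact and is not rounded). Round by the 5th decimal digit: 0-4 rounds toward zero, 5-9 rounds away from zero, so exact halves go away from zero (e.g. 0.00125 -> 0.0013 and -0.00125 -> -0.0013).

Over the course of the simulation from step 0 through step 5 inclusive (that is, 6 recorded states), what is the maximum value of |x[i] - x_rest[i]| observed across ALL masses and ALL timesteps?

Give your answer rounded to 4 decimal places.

Step 0: x=[5.0000 12.0000 14.0000] v=[0.0000 0.0000 2.0000]
Step 1: x=[5.5000 10.7500 15.7500] v=[1.0000 -2.5000 3.5000]
Step 2: x=[6.0625 9.4375 17.5000] v=[1.1250 -2.6250 3.5000]
Step 3: x=[6.2188 9.2969 18.4844] v=[0.3125 -0.2813 1.9688]
Step 4: x=[5.8946 10.6836 18.4219] v=[-0.6485 2.7734 -0.1250]
Step 5: x=[5.5176 12.8077 17.6748] v=[-0.7540 4.2481 -1.4942]
Max displacement = 3.4844

Answer: 3.4844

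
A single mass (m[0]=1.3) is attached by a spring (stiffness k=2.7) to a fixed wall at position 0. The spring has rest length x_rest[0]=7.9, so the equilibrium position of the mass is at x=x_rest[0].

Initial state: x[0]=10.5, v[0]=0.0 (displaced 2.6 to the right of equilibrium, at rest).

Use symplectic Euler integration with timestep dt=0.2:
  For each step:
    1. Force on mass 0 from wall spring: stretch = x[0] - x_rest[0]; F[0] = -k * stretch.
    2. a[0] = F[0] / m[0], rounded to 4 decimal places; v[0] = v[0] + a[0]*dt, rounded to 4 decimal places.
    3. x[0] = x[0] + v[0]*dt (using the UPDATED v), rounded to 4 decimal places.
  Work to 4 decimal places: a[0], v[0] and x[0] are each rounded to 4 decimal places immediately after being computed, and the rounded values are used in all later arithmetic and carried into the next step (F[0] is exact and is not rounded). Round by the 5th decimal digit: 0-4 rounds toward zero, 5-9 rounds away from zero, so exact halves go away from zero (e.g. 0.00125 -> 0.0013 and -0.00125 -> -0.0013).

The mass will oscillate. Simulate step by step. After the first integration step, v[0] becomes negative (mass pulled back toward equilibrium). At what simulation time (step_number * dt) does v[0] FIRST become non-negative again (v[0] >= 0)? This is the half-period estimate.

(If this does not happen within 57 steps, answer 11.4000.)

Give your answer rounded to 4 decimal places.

Step 0: x=[10.5000] v=[0.0000]
Step 1: x=[10.2840] v=[-1.0800]
Step 2: x=[9.8699] v=[-2.0703]
Step 3: x=[9.2922] v=[-2.8886]
Step 4: x=[8.5988] v=[-3.4669]
Step 5: x=[7.8474] v=[-3.7572]
Step 6: x=[7.1003] v=[-3.7354]
Step 7: x=[6.4197] v=[-3.4032]
Step 8: x=[5.8620] v=[-2.7883]
Step 9: x=[5.4737] v=[-1.9417]
Step 10: x=[5.2869] v=[-0.9339]
Step 11: x=[5.3172] v=[0.1515]
First v>=0 after going negative at step 11, time=2.2000

Answer: 2.2000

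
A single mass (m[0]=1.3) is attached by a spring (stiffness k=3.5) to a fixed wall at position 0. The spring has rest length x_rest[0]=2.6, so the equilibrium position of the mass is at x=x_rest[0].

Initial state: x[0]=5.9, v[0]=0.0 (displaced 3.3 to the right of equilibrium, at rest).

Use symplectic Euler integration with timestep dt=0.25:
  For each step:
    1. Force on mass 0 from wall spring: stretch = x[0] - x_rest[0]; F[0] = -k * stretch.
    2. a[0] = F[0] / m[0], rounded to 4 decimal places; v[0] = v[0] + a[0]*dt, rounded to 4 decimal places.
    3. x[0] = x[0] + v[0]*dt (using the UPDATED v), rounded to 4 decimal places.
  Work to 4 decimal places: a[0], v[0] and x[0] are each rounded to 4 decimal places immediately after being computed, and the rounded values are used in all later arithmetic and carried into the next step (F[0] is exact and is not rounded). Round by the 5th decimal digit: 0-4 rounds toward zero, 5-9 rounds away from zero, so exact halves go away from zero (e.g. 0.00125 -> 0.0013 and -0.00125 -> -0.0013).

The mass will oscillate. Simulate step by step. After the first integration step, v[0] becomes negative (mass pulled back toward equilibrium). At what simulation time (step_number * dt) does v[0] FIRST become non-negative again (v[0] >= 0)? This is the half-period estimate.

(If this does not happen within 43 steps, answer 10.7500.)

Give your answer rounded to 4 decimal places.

Step 0: x=[5.9000] v=[0.0000]
Step 1: x=[5.3447] v=[-2.2212]
Step 2: x=[4.3276] v=[-4.0686]
Step 3: x=[3.0198] v=[-5.2314]
Step 4: x=[1.6413] v=[-5.5140]
Step 5: x=[0.4241] v=[-4.8687]
Step 6: x=[-0.4270] v=[-3.4042]
Step 7: x=[-0.7687] v=[-1.3668]
Step 8: x=[-0.5436] v=[0.9006]
First v>=0 after going negative at step 8, time=2.0000

Answer: 2.0000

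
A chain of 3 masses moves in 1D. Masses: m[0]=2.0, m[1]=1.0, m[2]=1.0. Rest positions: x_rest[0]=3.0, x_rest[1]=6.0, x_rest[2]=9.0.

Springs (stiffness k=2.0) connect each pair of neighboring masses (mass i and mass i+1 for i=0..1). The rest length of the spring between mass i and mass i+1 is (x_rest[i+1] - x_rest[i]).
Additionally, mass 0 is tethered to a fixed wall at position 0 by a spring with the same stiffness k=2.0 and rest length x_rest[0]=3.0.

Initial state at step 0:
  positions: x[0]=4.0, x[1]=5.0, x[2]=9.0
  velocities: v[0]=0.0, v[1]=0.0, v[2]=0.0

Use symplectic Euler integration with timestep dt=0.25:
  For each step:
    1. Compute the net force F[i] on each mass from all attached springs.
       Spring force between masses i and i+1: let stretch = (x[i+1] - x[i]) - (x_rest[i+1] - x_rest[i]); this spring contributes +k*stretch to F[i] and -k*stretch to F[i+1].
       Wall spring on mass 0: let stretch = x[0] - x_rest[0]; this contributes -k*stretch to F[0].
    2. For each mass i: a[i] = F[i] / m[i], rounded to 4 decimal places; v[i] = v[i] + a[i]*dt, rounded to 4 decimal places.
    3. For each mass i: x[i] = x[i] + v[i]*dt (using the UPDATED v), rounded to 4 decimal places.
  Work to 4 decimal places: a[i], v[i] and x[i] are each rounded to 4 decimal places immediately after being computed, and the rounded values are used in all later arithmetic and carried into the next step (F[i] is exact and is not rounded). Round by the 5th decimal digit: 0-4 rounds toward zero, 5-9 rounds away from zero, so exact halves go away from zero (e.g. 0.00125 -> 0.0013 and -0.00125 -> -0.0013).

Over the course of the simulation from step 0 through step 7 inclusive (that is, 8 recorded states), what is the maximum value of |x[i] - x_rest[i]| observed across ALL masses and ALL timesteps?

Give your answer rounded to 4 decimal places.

Answer: 1.1461

Derivation:
Step 0: x=[4.0000 5.0000 9.0000] v=[0.0000 0.0000 0.0000]
Step 1: x=[3.8125 5.3750 8.8750] v=[-0.7500 1.5000 -0.5000]
Step 2: x=[3.4844 5.9922 8.6875] v=[-1.3125 2.4688 -0.7500]
Step 3: x=[3.0952 6.6329 8.5381] v=[-1.5567 2.5626 -0.5977]
Step 4: x=[2.7337 7.0695 8.5255] v=[-1.4461 1.7464 -0.0503]
Step 5: x=[2.4723 7.1461 8.7059] v=[-1.0456 0.3065 0.7217]
Step 6: x=[2.3485 6.8335 9.0664] v=[-0.4952 -1.2505 1.4418]
Step 7: x=[2.3582 6.2394 9.5228] v=[0.0389 -2.3766 1.8254]
Max displacement = 1.1461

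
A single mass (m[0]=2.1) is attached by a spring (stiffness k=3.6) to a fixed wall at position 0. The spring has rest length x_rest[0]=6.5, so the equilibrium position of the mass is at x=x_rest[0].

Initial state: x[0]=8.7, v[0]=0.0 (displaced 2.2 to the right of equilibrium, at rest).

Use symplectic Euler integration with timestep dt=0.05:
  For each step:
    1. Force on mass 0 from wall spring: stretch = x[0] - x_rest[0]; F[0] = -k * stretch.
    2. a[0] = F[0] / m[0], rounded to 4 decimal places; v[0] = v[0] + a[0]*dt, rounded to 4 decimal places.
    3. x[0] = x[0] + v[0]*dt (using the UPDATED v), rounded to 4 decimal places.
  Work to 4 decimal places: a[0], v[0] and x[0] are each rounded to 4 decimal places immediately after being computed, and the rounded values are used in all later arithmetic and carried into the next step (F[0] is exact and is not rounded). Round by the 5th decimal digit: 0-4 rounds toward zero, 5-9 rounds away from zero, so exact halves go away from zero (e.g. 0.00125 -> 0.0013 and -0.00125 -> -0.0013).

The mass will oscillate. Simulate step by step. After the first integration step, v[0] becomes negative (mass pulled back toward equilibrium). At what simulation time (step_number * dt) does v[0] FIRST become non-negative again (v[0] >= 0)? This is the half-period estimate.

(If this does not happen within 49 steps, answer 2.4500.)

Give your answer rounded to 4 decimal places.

Answer: 2.4000

Derivation:
Step 0: x=[8.7000] v=[0.0000]
Step 1: x=[8.6906] v=[-0.1886]
Step 2: x=[8.6718] v=[-0.3764]
Step 3: x=[8.6437] v=[-0.5626]
Step 4: x=[8.6064] v=[-0.7463]
Step 5: x=[8.5601] v=[-0.9269]
Step 6: x=[8.5049] v=[-1.1035]
Step 7: x=[8.4411] v=[-1.2754]
Step 8: x=[8.3690] v=[-1.4418]
Step 9: x=[8.2889] v=[-1.6020]
Step 10: x=[8.2011] v=[-1.7553]
Step 11: x=[8.1060] v=[-1.9011]
Step 12: x=[8.0041] v=[-2.0388]
Step 13: x=[7.8957] v=[-2.1677]
Step 14: x=[7.7813] v=[-2.2873]
Step 15: x=[7.6614] v=[-2.3971]
Step 16: x=[7.5366] v=[-2.4967]
Step 17: x=[7.4073] v=[-2.5856]
Step 18: x=[7.2741] v=[-2.6634]
Step 19: x=[7.1376] v=[-2.7298]
Step 20: x=[6.9984] v=[-2.7845]
Step 21: x=[6.8570] v=[-2.8272]
Step 22: x=[6.7141] v=[-2.8578]
Step 23: x=[6.5703] v=[-2.8762]
Step 24: x=[6.4262] v=[-2.8822]
Step 25: x=[6.2824] v=[-2.8759]
Step 26: x=[6.1395] v=[-2.8573]
Step 27: x=[5.9982] v=[-2.8264]
Step 28: x=[5.8590] v=[-2.7834]
Step 29: x=[5.7226] v=[-2.7285]
Step 30: x=[5.5895] v=[-2.6619]
Step 31: x=[5.4603] v=[-2.5839]
Step 32: x=[5.3356] v=[-2.4948]
Step 33: x=[5.2159] v=[-2.3950]
Step 34: x=[5.1017] v=[-2.2849]
Step 35: x=[4.9935] v=[-2.1650]
Step 36: x=[4.8917] v=[-2.0359]
Step 37: x=[4.7968] v=[-1.8980]
Step 38: x=[4.7092] v=[-1.7520]
Step 39: x=[4.6293] v=[-1.5985]
Step 40: x=[4.5574] v=[-1.4382]
Step 41: x=[4.4938] v=[-1.2717]
Step 42: x=[4.4388] v=[-1.0997]
Step 43: x=[4.3927] v=[-0.9230]
Step 44: x=[4.3556] v=[-0.7424]
Step 45: x=[4.3277] v=[-0.5586]
Step 46: x=[4.3091] v=[-0.3724]
Step 47: x=[4.2999] v=[-0.1846]
Step 48: x=[4.3001] v=[0.0040]
First v>=0 after going negative at step 48, time=2.4000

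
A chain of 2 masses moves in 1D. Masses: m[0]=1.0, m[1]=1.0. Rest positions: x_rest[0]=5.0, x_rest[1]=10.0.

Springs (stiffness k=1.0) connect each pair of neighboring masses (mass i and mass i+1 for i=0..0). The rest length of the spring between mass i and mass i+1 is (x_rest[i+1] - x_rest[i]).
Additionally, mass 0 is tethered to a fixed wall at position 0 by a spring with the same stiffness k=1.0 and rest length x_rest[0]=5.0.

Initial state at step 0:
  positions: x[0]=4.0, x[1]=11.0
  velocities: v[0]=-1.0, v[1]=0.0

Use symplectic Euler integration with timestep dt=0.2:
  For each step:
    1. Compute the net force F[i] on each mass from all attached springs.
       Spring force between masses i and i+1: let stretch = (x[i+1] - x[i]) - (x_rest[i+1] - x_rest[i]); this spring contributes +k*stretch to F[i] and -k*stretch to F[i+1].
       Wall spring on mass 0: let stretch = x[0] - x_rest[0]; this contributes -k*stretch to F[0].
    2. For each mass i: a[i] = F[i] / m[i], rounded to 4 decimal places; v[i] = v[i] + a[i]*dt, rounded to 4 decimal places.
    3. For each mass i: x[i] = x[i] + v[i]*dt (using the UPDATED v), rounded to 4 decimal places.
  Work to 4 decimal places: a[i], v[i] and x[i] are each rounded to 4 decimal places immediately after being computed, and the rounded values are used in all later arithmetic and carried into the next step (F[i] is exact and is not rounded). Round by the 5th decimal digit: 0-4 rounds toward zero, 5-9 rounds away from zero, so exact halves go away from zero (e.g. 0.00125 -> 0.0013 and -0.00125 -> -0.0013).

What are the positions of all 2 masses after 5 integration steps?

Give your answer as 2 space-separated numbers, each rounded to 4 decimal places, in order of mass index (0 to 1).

Step 0: x=[4.0000 11.0000] v=[-1.0000 0.0000]
Step 1: x=[3.9200 10.9200] v=[-0.4000 -0.4000]
Step 2: x=[3.9632 10.7600] v=[0.2160 -0.8000]
Step 3: x=[4.1197 10.5281] v=[0.7827 -1.1594]
Step 4: x=[4.3678 10.2399] v=[1.2404 -1.4411]
Step 5: x=[4.6761 9.9168] v=[1.5413 -1.6155]

Answer: 4.6761 9.9168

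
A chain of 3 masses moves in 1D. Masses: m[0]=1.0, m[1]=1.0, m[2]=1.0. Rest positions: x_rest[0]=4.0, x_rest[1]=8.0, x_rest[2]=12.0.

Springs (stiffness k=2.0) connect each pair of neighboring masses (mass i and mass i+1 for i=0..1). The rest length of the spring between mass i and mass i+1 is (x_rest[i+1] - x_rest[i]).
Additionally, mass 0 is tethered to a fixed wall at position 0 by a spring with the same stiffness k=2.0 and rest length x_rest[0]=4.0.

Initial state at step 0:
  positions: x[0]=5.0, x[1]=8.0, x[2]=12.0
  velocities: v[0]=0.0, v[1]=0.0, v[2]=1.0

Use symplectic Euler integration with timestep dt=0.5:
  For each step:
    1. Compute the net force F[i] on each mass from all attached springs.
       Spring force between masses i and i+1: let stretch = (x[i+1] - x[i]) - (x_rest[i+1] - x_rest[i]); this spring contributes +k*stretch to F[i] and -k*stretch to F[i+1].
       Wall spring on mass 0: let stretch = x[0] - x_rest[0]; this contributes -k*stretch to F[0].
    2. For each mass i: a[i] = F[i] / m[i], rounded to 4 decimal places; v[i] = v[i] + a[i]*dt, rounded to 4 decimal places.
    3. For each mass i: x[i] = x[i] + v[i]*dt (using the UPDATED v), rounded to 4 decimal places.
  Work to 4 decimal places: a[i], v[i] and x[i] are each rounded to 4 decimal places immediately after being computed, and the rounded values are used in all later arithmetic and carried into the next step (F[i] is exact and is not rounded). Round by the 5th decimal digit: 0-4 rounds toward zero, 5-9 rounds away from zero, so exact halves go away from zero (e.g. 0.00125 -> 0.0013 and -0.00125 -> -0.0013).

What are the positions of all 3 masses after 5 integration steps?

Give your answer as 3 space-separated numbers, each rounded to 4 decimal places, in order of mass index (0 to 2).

Answer: 5.0000 8.6563 12.5625

Derivation:
Step 0: x=[5.0000 8.0000 12.0000] v=[0.0000 0.0000 1.0000]
Step 1: x=[4.0000 8.5000 12.5000] v=[-2.0000 1.0000 1.0000]
Step 2: x=[3.2500 8.7500 13.0000] v=[-1.5000 0.5000 1.0000]
Step 3: x=[3.6250 8.3750 13.3750] v=[0.7500 -0.7500 0.7500]
Step 4: x=[4.5625 8.1250 13.2500] v=[1.8750 -0.5000 -0.2500]
Step 5: x=[5.0000 8.6563 12.5625] v=[0.8750 1.0625 -1.3750]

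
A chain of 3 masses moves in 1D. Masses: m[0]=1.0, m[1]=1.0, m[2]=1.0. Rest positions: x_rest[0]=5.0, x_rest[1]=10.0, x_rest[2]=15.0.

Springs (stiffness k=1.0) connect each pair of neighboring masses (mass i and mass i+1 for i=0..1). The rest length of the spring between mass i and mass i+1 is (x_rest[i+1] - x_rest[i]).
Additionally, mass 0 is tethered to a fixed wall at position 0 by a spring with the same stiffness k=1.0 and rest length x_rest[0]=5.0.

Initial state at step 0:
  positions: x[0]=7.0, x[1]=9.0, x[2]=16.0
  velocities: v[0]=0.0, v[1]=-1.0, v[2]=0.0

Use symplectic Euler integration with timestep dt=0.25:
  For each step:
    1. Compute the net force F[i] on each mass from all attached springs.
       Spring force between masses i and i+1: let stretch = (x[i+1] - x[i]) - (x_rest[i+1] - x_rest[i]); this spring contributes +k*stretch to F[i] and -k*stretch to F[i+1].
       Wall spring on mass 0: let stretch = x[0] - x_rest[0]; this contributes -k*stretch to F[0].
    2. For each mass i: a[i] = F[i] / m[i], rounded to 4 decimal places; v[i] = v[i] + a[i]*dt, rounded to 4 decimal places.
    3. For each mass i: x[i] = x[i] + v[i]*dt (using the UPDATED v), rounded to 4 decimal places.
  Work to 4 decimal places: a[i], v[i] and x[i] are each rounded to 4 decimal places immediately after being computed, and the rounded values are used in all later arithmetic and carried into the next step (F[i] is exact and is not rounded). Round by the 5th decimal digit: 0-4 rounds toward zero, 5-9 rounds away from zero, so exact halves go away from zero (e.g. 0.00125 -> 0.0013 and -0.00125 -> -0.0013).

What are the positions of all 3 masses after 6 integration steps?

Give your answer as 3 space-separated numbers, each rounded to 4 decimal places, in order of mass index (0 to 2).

Step 0: x=[7.0000 9.0000 16.0000] v=[0.0000 -1.0000 0.0000]
Step 1: x=[6.6875 9.0625 15.8750] v=[-1.2500 0.2500 -0.5000]
Step 2: x=[6.1055 9.4024 15.6367] v=[-2.3281 1.3594 -0.9531]
Step 3: x=[5.3479 9.9259 15.3213] v=[-3.0303 2.0938 -1.2617]
Step 4: x=[4.5422 10.5005 14.9812] v=[-3.2228 2.2982 -1.3606]
Step 5: x=[3.8250 10.9827 14.6735] v=[-2.8688 1.9288 -1.2308]
Step 6: x=[3.3161 11.2482 14.4476] v=[-2.0356 1.0621 -0.9035]

Answer: 3.3161 11.2482 14.4476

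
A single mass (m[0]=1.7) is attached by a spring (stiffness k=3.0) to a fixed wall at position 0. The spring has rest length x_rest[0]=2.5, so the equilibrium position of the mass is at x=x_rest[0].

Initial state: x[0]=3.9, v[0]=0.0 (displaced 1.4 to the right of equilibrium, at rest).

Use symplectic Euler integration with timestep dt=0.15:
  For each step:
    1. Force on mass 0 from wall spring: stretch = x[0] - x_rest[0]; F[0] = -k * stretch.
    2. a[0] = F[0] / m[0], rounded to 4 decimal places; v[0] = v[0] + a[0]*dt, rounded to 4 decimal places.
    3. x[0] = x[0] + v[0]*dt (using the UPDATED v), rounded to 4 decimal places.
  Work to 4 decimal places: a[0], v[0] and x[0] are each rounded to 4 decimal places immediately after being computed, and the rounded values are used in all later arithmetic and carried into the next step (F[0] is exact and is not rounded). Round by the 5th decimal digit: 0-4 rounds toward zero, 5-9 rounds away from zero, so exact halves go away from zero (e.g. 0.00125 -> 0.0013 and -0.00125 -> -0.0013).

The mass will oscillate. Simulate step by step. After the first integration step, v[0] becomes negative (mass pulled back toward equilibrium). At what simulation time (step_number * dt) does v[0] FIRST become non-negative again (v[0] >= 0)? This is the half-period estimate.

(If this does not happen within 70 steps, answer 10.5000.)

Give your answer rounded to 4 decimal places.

Answer: 2.4000

Derivation:
Step 0: x=[3.9000] v=[0.0000]
Step 1: x=[3.8444] v=[-0.3706]
Step 2: x=[3.7354] v=[-0.7265]
Step 3: x=[3.5774] v=[-1.0535]
Step 4: x=[3.3766] v=[-1.3387]
Step 5: x=[3.1410] v=[-1.5707]
Step 6: x=[2.8799] v=[-1.7404]
Step 7: x=[2.6038] v=[-1.8410]
Step 8: x=[2.3235] v=[-1.8685]
Step 9: x=[2.0502] v=[-1.8218]
Step 10: x=[1.7948] v=[-1.7027]
Step 11: x=[1.5674] v=[-1.5160]
Step 12: x=[1.3770] v=[-1.2691]
Step 13: x=[1.2312] v=[-0.9718]
Step 14: x=[1.1358] v=[-0.6359]
Step 15: x=[1.0946] v=[-0.2748]
Step 16: x=[1.1092] v=[0.0972]
First v>=0 after going negative at step 16, time=2.4000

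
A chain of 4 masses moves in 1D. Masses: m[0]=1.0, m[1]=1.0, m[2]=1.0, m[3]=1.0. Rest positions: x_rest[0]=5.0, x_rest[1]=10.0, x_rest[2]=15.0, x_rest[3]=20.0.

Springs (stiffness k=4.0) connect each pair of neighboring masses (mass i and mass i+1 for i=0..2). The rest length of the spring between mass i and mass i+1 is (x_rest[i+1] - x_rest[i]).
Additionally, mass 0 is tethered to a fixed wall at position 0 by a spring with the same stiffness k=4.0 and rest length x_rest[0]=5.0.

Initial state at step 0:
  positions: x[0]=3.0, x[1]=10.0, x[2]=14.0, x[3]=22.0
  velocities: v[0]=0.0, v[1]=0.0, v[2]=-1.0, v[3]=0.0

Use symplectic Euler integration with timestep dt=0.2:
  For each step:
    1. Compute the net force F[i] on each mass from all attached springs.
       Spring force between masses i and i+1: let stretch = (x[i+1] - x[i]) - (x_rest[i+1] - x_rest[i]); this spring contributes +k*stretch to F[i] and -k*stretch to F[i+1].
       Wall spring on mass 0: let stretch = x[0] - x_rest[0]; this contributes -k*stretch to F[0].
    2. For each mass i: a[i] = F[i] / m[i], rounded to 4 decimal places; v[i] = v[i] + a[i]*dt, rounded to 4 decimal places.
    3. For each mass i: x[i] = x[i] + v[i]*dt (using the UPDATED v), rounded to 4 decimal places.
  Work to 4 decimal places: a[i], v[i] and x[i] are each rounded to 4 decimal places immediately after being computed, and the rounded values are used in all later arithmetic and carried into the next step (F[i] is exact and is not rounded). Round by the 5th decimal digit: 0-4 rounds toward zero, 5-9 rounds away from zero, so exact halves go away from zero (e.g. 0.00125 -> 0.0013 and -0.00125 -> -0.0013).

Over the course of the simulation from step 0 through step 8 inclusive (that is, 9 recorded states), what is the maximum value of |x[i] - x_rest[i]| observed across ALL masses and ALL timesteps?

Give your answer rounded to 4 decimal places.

Step 0: x=[3.0000 10.0000 14.0000 22.0000] v=[0.0000 0.0000 -1.0000 0.0000]
Step 1: x=[3.6400 9.5200 14.4400 21.5200] v=[3.2000 -2.4000 2.2000 -2.4000]
Step 2: x=[4.6384 8.8864 15.2256 20.7072] v=[4.9920 -3.1680 3.9280 -4.0640]
Step 3: x=[5.5743 8.5874 15.8740 19.8173] v=[4.6797 -1.4950 3.2419 -4.4493]
Step 4: x=[6.1004 8.9722 15.9875 19.0965] v=[2.6307 1.9238 0.5673 -3.6039]
Step 5: x=[6.1100 10.0199 15.4760 18.6783] v=[0.0478 5.2386 -2.5577 -2.0911]
Step 6: x=[5.7675 11.3150 14.6039 18.5477] v=[-1.7123 6.4756 -4.3607 -0.6529]
Step 7: x=[5.3898 12.2487 13.8365 18.5861] v=[-1.8883 4.6687 -3.8368 0.1921]
Step 8: x=[5.2472 12.3391 13.5750 18.6646] v=[-0.7130 0.4518 -1.3074 0.3924]
Max displacement = 2.3391

Answer: 2.3391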